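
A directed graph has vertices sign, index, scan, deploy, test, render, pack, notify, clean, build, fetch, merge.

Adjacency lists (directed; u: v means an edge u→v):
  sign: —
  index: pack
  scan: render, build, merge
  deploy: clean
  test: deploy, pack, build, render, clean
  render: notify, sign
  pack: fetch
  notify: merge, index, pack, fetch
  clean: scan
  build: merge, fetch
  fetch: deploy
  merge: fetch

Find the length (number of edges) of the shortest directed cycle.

For each vertex v, BFS finds the shortest path from v back to v.
The shortest such closed walk is clean → scan → merge → fetch → deploy → clean, length 5.

5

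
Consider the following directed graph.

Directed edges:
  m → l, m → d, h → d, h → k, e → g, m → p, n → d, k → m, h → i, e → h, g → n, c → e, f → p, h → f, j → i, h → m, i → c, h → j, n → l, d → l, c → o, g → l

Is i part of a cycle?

i is on a cycle iff i can reach itself via ≥1 edge.
i → c → e → h → i — yes.

Yes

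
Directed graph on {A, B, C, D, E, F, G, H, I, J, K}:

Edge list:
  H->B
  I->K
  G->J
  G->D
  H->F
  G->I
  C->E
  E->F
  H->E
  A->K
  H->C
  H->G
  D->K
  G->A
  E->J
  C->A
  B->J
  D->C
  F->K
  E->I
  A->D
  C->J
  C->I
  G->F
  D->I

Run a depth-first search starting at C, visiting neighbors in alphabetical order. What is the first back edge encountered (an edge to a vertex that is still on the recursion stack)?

D→C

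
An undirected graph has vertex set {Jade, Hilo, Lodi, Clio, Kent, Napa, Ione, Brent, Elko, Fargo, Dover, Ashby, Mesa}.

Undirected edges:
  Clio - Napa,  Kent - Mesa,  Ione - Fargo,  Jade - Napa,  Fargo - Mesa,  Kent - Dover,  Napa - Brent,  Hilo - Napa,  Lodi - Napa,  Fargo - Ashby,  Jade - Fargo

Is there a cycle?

No

DFS, tracking each vertex's parent; an edge to a visited non-parent vertex closes a cycle.
Start from Brent:
visit Brent (parent –)
  visit Napa (parent Brent)
    visit Hilo (parent Napa)
      Hilo–Napa: parent, skip
    visit Clio (parent Napa)
      Clio–Napa: parent, skip
    Napa–Brent: parent, skip
    visit Lodi (parent Napa)
      Lodi–Napa: parent, skip
    visit Jade (parent Napa)
      Jade–Napa: parent, skip
      visit Fargo (parent Jade)
        visit Ashby (parent Fargo)
          Ashby–Fargo: parent, skip
        Fargo–Jade: parent, skip
        visit Ione (parent Fargo)
          Ione–Fargo: parent, skip
        visit Mesa (parent Fargo)
          Mesa–Fargo: parent, skip
          visit Kent (parent Mesa)
            visit Dover (parent Kent)
              Dover–Kent: parent, skip
            Kent–Mesa: parent, skip
visit Elko (parent –)
No non-parent visited neighbor found — the graph is a forest.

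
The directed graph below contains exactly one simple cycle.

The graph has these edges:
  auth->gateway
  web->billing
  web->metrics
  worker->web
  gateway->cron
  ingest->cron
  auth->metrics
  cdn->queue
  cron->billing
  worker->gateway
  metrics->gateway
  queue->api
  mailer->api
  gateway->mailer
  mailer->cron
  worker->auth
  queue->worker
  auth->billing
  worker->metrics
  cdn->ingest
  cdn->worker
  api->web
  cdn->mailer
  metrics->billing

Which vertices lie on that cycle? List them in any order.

api, web, mailer, gateway, metrics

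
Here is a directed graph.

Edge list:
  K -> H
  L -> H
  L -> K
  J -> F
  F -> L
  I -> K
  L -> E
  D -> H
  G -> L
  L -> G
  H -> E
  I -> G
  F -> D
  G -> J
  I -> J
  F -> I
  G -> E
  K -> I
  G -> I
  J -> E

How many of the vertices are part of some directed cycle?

6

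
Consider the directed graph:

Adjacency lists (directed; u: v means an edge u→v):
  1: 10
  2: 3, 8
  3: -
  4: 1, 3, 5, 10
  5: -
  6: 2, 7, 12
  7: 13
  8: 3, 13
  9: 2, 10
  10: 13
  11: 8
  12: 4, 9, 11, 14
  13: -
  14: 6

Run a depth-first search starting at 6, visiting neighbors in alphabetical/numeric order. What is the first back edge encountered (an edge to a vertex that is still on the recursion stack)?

14→6

DFS from 6 (visiting neighbors in alphabetical/numeric order); mark gray on enter, black on exit:
6 gray
  2 gray
    3 gray
    3 black
    8 gray
      8→3: 3 black — skip
      13 gray
      13 black
    8 black
  2 black
  7 gray
    7→13: 13 black — skip
  7 black
  12 gray
    4 gray
      1 gray
        10 gray
          10→13: 13 black — skip
        10 black
      1 black
      4→3: 3 black — skip
      5 gray
      5 black
      4→10: 10 black — skip
    4 black
    9 gray
      9→2: 2 black — skip
      9→10: 10 black — skip
    9 black
    11 gray
      11→8: 8 black — skip
    11 black
    14 gray
      14→6: 6 is gray → back edge
First back edge: 14 → 6.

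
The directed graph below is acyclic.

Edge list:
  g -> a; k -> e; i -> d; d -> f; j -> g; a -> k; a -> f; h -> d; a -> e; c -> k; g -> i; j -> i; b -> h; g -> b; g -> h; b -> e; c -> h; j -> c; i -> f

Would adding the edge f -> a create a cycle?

Yes

Adding f→a creates a cycle iff a can already reach f.
Path from a: a → f.
So a → … → f → a is a cycle.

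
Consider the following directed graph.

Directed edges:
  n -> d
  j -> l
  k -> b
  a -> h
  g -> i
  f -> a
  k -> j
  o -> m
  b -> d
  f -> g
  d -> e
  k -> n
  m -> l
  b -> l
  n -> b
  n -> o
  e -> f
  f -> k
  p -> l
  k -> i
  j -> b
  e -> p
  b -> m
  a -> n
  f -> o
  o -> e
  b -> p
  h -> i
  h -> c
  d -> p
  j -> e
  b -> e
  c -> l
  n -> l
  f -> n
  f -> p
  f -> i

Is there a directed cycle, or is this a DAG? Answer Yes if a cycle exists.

Yes

DFS with white/gray/black marking, starting from d:
d gray
  p gray
    l gray
    l black
  p black
  e gray
    f gray
      o gray
        o→e: e is gray → back edge
Back edge found, so a cycle exists: e → f → o → e.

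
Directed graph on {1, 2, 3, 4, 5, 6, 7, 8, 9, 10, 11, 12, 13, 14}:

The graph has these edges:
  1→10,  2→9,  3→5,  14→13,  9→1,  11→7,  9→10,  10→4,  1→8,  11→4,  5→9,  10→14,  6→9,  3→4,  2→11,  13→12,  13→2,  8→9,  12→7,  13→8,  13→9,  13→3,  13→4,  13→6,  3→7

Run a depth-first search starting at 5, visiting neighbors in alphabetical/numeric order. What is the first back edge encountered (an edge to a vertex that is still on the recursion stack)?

8→9

DFS from 5 (visiting neighbors in alphabetical/numeric order); mark gray on enter, black on exit:
5 gray
  9 gray
    1 gray
      8 gray
        8→9: 9 is gray → back edge
First back edge: 8 → 9.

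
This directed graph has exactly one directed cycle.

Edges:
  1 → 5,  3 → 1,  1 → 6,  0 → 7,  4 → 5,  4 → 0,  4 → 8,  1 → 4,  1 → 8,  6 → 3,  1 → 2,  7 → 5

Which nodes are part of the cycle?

DFS with gray/black marking from 1:
1 gray
  6 gray
    3 gray
      3→1: 1 is gray → back edge
Back edge closes the cycle 1 → 6 → 3 → 1; its vertices are {1, 3, 6}.

1, 3, 6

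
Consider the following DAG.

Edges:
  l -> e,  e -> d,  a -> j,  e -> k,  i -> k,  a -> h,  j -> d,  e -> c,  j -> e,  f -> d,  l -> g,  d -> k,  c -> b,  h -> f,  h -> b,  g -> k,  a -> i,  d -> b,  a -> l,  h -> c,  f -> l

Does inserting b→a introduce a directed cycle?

Yes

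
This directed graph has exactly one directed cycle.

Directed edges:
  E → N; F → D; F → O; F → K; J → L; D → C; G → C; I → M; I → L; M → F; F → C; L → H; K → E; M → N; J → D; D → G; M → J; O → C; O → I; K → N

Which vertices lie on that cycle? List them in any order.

DFS with gray/black marking from M:
M gray
  F gray
    O gray
      C gray
      C black
      I gray
        I→M: M is gray → back edge
Back edge closes the cycle M → F → O → I → M; its vertices are {F, I, M, O}.

F, I, M, O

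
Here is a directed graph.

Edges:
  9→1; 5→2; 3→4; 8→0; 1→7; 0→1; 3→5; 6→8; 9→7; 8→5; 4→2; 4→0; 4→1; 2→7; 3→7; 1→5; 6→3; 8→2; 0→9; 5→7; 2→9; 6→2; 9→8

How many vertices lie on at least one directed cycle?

6

A vertex is on a directed cycle iff it belongs to a strongly connected component of size ≥ 2 (or has a self-loop).
The vertices on cycles are {0, 1, 2, 5, 8, 9} — 6 in total.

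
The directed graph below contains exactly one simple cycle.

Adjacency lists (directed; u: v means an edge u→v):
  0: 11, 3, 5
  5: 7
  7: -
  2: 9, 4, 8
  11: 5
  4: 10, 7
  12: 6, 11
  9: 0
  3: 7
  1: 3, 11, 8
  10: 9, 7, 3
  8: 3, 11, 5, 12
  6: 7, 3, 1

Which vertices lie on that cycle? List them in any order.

1, 6, 8, 12

DFS with gray/black marking from 8:
8 gray
  3 gray
    7 gray
    7 black
  3 black
  11 gray
    5 gray
      5→7: 7 black — skip
    5 black
  11 black
  8→5: 5 black — skip
  12 gray
    6 gray
      6→7: 7 black — skip
      6→3: 3 black — skip
      1 gray
        1→3: 3 black — skip
        1→11: 11 black — skip
        1→8: 8 is gray → back edge
Back edge closes the cycle 8 → 12 → 6 → 1 → 8; its vertices are {1, 6, 8, 12}.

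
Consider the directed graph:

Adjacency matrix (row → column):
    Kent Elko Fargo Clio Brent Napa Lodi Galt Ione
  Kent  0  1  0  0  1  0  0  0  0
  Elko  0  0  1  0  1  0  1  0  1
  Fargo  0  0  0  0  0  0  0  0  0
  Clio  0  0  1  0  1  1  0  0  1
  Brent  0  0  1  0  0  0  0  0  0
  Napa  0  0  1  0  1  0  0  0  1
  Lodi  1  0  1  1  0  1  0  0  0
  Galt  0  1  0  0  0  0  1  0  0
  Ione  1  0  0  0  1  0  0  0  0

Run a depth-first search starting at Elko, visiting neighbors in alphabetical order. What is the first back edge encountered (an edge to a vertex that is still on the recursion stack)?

DFS from Elko (visiting neighbors in alphabetical order); mark gray on enter, black on exit:
Elko gray
  Brent gray
    Fargo gray
    Fargo black
  Brent black
  Elko→Fargo: Fargo black — skip
  Ione gray
    Ione→Brent: Brent black — skip
    Kent gray
      Kent→Brent: Brent black — skip
      Kent→Elko: Elko is gray → back edge
First back edge: Kent → Elko.

Kent->Elko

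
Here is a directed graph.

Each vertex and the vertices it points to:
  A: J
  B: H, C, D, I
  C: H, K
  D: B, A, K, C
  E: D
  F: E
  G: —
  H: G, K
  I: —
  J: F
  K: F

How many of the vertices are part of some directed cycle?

A vertex is on a directed cycle iff it belongs to a strongly connected component of size ≥ 2 (or has a self-loop).
The vertices on cycles are {A, B, C, D, E, F, H, J, K} — 9 in total.

9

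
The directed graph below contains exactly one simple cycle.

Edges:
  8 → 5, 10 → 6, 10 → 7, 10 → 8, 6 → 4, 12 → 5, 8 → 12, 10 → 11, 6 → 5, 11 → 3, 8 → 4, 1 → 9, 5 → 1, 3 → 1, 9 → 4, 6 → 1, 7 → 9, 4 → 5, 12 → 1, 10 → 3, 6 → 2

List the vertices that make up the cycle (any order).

1, 4, 5, 9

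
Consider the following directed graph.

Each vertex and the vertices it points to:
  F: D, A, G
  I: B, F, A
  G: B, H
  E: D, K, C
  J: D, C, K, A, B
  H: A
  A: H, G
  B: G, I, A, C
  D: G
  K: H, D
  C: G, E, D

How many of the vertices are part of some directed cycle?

10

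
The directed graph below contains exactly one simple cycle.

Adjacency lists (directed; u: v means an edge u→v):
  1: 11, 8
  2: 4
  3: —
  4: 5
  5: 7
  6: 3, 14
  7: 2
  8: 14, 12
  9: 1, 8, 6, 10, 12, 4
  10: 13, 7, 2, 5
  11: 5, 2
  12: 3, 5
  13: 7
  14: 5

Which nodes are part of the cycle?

2, 4, 5, 7

DFS with gray/black marking from 7:
7 gray
  2 gray
    4 gray
      5 gray
        5→7: 7 is gray → back edge
Back edge closes the cycle 7 → 2 → 4 → 5 → 7; its vertices are {2, 4, 5, 7}.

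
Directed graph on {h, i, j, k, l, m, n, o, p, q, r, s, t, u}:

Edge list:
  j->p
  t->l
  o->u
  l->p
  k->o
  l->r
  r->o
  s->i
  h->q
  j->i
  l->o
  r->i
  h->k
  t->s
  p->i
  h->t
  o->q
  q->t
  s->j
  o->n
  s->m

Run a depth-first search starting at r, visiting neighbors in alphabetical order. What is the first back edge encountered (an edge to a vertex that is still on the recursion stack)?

DFS from r (visiting neighbors in alphabetical order); mark gray on enter, black on exit:
r gray
  i gray
  i black
  o gray
    n gray
    n black
    q gray
      t gray
        l gray
          l→o: o is gray → back edge
First back edge: l → o.

l->o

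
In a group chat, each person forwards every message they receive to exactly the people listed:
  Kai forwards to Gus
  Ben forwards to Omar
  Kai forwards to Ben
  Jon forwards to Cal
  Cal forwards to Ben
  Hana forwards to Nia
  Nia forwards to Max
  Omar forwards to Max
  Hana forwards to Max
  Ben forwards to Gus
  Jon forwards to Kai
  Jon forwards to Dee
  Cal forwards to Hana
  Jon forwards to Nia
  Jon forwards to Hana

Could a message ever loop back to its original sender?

DFS with white/gray/black marking, starting from Jon:
Jon gray
  Nia gray
    Max gray
    Max black
  Nia black
  Cal gray
    Hana gray
      Hana→Nia: Nia black — skip
      Hana→Max: Max black — skip
    Hana black
    Ben gray
      Omar gray
        Omar→Max: Max black — skip
      Omar black
      Gus gray
      Gus black
    Ben black
  Cal black
  Kai gray
    Kai→Ben: Ben black — skip
    Kai→Gus: Gus black — skip
  Kai black
  Jon→Hana: Hana black — skip
  Dee gray
  Dee black
Jon black
Every edge goes to a white or black vertex — no back edge, so the graph is acyclic.

No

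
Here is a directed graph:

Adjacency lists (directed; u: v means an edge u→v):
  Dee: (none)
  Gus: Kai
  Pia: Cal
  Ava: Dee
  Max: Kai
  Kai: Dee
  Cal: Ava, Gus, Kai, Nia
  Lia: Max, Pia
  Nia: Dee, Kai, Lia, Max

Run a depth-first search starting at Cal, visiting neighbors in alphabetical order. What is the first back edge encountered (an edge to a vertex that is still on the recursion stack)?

DFS from Cal (visiting neighbors in alphabetical order); mark gray on enter, black on exit:
Cal gray
  Ava gray
    Dee gray
    Dee black
  Ava black
  Gus gray
    Kai gray
      Kai→Dee: Dee black — skip
    Kai black
  Gus black
  Cal→Kai: Kai black — skip
  Nia gray
    Nia→Dee: Dee black — skip
    Nia→Kai: Kai black — skip
    Lia gray
      Max gray
        Max→Kai: Kai black — skip
      Max black
      Pia gray
        Pia→Cal: Cal is gray → back edge
First back edge: Pia → Cal.

Pia->Cal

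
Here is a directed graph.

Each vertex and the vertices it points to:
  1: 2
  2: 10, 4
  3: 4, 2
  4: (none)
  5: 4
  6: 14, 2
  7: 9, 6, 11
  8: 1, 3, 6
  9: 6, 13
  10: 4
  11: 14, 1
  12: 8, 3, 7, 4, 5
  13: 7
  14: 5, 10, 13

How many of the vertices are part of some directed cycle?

6

A vertex is on a directed cycle iff it belongs to a strongly connected component of size ≥ 2 (or has a self-loop).
The vertices on cycles are {6, 7, 9, 11, 13, 14} — 6 in total.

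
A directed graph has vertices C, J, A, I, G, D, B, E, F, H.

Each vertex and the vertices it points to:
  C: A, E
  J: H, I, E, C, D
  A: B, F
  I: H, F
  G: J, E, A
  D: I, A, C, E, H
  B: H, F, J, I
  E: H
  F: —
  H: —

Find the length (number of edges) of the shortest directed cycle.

4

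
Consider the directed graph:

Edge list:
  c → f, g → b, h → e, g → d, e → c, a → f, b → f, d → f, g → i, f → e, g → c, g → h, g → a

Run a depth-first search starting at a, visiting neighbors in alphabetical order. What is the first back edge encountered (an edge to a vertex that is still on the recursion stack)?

DFS from a (visiting neighbors in alphabetical order); mark gray on enter, black on exit:
a gray
  f gray
    e gray
      c gray
        c→f: f is gray → back edge
First back edge: c → f.

c->f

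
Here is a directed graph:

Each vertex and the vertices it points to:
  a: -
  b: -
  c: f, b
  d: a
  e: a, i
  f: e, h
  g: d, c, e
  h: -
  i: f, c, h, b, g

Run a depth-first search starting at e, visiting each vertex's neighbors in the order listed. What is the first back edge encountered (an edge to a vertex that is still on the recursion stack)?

f→e

DFS from e (visiting each vertex's neighbors in the order listed); mark gray on enter, black on exit:
e gray
  a gray
  a black
  i gray
    f gray
      f→e: e is gray → back edge
First back edge: f → e.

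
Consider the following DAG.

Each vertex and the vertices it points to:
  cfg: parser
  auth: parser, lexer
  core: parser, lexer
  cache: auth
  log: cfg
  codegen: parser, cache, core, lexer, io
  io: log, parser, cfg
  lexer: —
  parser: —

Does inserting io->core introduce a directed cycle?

No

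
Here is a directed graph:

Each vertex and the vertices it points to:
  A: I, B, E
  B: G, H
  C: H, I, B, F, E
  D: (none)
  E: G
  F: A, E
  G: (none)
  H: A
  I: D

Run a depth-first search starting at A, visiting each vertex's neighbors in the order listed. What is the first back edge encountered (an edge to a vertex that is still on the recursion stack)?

H→A

DFS from A (visiting each vertex's neighbors in the order listed); mark gray on enter, black on exit:
A gray
  I gray
    D gray
    D black
  I black
  B gray
    G gray
    G black
    H gray
      H→A: A is gray → back edge
First back edge: H → A.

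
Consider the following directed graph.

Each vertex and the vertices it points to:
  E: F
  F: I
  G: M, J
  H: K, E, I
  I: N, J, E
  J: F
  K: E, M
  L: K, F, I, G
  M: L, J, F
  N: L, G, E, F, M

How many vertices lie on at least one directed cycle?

A vertex is on a directed cycle iff it belongs to a strongly connected component of size ≥ 2 (or has a self-loop).
The vertices on cycles are {E, F, G, I, J, K, L, M, N} — 9 in total.

9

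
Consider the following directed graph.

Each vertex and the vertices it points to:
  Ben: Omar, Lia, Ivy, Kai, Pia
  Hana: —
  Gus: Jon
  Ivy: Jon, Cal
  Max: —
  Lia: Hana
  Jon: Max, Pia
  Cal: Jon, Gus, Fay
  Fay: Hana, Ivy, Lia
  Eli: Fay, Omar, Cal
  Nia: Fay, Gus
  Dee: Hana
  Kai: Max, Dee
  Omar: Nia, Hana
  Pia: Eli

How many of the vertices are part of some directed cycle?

A vertex is on a directed cycle iff it belongs to a strongly connected component of size ≥ 2 (or has a self-loop).
The vertices on cycles are {Cal, Eli, Fay, Gus, Ivy, Jon, Nia, Pia, Omar} — 9 in total.

9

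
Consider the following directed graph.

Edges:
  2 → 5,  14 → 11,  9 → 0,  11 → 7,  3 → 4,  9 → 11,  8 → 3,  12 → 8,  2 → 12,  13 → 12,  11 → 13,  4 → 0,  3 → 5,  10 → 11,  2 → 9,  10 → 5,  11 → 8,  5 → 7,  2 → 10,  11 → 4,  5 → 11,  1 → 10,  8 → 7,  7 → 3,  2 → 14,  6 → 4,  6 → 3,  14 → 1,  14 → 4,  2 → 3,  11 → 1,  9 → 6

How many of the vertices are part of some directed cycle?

A vertex is on a directed cycle iff it belongs to a strongly connected component of size ≥ 2 (or has a self-loop).
The vertices on cycles are {1, 3, 5, 7, 8, 10, 11, 12, 13} — 9 in total.

9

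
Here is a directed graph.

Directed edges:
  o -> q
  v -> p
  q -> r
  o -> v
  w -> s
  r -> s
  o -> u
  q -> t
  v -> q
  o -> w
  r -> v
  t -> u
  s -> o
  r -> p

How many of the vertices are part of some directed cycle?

A vertex is on a directed cycle iff it belongs to a strongly connected component of size ≥ 2 (or has a self-loop).
The vertices on cycles are {o, q, r, s, v, w} — 6 in total.

6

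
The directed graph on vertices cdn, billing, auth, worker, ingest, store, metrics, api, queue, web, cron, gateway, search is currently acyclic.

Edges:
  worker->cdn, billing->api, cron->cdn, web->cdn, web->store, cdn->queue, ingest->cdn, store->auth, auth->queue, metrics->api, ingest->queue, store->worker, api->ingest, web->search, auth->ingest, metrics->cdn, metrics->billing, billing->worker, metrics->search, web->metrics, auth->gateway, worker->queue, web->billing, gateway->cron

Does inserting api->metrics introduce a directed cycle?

Adding api→metrics creates a cycle iff metrics can already reach api.
Path from metrics: metrics → api.
So metrics → … → api → metrics is a cycle.

Yes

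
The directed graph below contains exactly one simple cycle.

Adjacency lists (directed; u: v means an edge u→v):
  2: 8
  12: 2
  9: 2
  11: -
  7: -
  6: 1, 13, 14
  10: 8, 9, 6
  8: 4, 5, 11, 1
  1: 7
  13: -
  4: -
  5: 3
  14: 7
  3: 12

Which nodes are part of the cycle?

2, 3, 5, 8, 12

DFS with gray/black marking from 8:
8 gray
  4 gray
  4 black
  5 gray
    3 gray
      12 gray
        2 gray
          2→8: 8 is gray → back edge
Back edge closes the cycle 8 → 5 → 3 → 12 → 2 → 8; its vertices are {2, 3, 5, 8, 12}.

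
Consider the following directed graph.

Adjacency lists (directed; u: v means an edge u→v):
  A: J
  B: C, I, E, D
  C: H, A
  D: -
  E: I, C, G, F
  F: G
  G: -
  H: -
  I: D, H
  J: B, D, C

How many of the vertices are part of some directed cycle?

A vertex is on a directed cycle iff it belongs to a strongly connected component of size ≥ 2 (or has a self-loop).
The vertices on cycles are {A, B, C, E, J} — 5 in total.

5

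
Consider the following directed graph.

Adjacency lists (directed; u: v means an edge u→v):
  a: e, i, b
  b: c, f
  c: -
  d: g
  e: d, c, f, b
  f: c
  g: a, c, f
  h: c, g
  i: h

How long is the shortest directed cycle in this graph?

4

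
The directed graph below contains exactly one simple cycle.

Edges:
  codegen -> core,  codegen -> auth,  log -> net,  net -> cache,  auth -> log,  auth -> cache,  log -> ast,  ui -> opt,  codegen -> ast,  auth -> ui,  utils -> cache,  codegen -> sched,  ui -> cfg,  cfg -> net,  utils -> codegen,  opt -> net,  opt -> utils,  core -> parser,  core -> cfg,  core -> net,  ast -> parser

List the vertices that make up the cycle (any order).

DFS with gray/black marking from utils:
utils gray
  cache gray
  cache black
  codegen gray
    core gray
      cfg gray
        net gray
          net→cache: cache black — skip
        net black
      cfg black
      core→net: net black — skip
      parser gray
      parser black
    core black
    auth gray
      log gray
        ast gray
          ast→parser: parser black — skip
        ast black
        log→net: net black — skip
      log black
      ui gray
        opt gray
          opt→net: net black — skip
          opt→utils: utils is gray → back edge
Back edge closes the cycle utils → codegen → auth → ui → opt → utils; its vertices are {ui, opt, auth, utils, codegen}.

ui, opt, auth, utils, codegen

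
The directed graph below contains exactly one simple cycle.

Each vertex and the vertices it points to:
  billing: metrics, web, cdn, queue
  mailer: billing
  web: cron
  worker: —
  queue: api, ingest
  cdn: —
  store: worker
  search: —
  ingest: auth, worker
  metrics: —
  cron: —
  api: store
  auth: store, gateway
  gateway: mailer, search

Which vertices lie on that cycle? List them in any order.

auth, queue, ingest, mailer, billing, gateway

DFS with gray/black marking from billing:
billing gray
  metrics gray
  metrics black
  web gray
    cron gray
    cron black
  web black
  cdn gray
  cdn black
  queue gray
    api gray
      store gray
        worker gray
        worker black
      store black
    api black
    ingest gray
      auth gray
        auth→store: store black — skip
        gateway gray
          mailer gray
            mailer→billing: billing is gray → back edge
Back edge closes the cycle billing → queue → ingest → auth → gateway → mailer → billing; its vertices are {auth, queue, ingest, mailer, billing, gateway}.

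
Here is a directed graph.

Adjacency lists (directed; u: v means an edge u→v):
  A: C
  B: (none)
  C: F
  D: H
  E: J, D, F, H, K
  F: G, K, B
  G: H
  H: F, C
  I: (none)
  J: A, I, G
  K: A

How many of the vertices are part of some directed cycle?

6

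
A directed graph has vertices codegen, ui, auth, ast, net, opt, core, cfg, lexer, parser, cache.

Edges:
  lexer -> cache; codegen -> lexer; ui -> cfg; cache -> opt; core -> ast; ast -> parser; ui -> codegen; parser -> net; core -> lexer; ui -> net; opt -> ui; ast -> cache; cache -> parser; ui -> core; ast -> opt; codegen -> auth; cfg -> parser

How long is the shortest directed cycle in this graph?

For each vertex v, BFS finds the shortest path from v back to v.
The shortest such closed walk is ui → core → ast → opt → ui, length 4.

4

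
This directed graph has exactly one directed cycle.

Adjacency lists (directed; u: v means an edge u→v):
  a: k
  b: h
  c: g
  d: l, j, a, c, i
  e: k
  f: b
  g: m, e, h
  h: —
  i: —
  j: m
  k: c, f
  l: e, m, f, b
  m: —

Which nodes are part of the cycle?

c, e, g, k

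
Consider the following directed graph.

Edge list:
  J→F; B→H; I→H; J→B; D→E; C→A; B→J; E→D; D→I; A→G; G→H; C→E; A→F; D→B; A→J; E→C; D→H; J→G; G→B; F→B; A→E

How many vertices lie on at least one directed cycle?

8

A vertex is on a directed cycle iff it belongs to a strongly connected component of size ≥ 2 (or has a self-loop).
The vertices on cycles are {A, B, C, D, E, F, G, J} — 8 in total.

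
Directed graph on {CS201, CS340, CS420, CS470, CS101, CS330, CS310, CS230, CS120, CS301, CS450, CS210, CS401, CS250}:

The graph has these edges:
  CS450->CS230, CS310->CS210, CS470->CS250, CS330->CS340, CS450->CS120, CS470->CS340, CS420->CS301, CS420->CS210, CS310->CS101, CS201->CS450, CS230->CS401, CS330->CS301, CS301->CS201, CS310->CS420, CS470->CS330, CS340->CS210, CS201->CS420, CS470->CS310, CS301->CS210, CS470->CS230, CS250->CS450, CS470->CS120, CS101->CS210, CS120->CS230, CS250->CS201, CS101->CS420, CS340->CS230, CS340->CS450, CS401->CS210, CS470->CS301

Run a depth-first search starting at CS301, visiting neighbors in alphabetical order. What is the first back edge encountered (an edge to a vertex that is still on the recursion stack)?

CS420->CS301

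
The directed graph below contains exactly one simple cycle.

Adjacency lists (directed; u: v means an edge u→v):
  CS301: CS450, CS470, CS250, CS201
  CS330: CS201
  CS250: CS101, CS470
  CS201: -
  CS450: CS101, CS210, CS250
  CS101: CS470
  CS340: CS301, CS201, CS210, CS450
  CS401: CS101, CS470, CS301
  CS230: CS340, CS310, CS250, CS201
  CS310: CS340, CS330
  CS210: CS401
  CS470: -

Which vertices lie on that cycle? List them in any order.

CS210, CS301, CS401, CS450

DFS with gray/black marking from CS301:
CS301 gray
  CS450 gray
    CS101 gray
      CS470 gray
      CS470 black
    CS101 black
    CS210 gray
      CS401 gray
        CS401→CS101: CS101 black — skip
        CS401→CS470: CS470 black — skip
        CS401→CS301: CS301 is gray → back edge
Back edge closes the cycle CS301 → CS450 → CS210 → CS401 → CS301; its vertices are {CS210, CS301, CS401, CS450}.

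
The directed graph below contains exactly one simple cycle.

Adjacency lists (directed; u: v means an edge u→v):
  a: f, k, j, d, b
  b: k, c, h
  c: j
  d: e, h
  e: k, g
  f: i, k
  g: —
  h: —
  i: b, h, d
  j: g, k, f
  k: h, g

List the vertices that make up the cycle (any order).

b, c, f, i, j

DFS with gray/black marking from j:
j gray
  g gray
  g black
  k gray
    h gray
    h black
    k→g: g black — skip
  k black
  f gray
    i gray
      b gray
        b→k: k black — skip
        c gray
          c→j: j is gray → back edge
Back edge closes the cycle j → f → i → b → c → j; its vertices are {b, c, f, i, j}.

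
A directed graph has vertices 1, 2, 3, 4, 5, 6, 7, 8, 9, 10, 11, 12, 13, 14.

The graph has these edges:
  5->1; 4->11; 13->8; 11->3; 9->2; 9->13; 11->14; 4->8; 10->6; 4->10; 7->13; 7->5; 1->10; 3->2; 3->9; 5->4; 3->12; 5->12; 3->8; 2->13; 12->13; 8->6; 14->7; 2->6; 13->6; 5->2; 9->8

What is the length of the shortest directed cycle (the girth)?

5

For each vertex v, BFS finds the shortest path from v back to v.
The shortest such closed walk is 11 → 14 → 7 → 5 → 4 → 11, length 5.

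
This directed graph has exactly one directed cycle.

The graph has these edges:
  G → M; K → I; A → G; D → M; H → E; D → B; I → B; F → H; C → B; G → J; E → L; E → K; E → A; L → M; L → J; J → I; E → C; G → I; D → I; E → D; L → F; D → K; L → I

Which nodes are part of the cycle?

E, F, H, L

DFS with gray/black marking from E:
E gray
  K gray
    I gray
      B gray
      B black
    I black
  K black
  C gray
    C→B: B black — skip
  C black
  A gray
    G gray
      G→I: I black — skip
      M gray
      M black
      J gray
        J→I: I black — skip
      J black
    G black
  A black
  L gray
    L→I: I black — skip
    F gray
      H gray
        H→E: E is gray → back edge
Back edge closes the cycle E → L → F → H → E; its vertices are {E, F, H, L}.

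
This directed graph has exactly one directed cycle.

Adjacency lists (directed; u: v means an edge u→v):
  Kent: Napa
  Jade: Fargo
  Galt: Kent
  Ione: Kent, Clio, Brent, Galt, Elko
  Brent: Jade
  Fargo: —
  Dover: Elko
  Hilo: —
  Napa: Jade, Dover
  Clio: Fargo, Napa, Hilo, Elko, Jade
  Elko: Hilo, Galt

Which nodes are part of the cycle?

Elko, Galt, Kent, Napa, Dover

DFS with gray/black marking from Napa:
Napa gray
  Jade gray
    Fargo gray
    Fargo black
  Jade black
  Dover gray
    Elko gray
      Hilo gray
      Hilo black
      Galt gray
        Kent gray
          Kent→Napa: Napa is gray → back edge
Back edge closes the cycle Napa → Dover → Elko → Galt → Kent → Napa; its vertices are {Elko, Galt, Kent, Napa, Dover}.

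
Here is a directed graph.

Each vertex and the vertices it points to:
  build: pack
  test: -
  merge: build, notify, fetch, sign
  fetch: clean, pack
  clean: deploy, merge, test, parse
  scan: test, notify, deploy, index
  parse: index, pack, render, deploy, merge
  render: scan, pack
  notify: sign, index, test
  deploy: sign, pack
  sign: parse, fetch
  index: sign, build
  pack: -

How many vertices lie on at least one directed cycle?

A vertex is on a directed cycle iff it belongs to a strongly connected component of size ≥ 2 (or has a self-loop).
The vertices on cycles are {scan, sign, clean, fetch, index, merge, parse, deploy, notify, render} — 10 in total.

10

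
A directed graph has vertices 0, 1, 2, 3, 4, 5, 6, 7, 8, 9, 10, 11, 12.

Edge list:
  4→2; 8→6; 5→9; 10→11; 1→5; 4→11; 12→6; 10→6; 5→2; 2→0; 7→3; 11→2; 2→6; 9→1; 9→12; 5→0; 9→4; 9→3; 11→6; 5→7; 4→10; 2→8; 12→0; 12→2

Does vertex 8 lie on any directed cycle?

No

8 lies on a cycle iff there is a path from 8 back to itself.
Exploring from 8, it never reaches itself; equivalently, its strongly connected component is a singleton.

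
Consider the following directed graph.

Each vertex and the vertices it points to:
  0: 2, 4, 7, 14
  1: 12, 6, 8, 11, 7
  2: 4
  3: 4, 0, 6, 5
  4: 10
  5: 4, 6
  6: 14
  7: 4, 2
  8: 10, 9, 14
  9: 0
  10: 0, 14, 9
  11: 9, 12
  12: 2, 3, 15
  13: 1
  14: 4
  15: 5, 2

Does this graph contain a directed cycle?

DFS with white/gray/black marking, starting from 1:
1 gray
  12 gray
    2 gray
      4 gray
        10 gray
          0 gray
            0→2: 2 is gray → back edge
Back edge found, so a cycle exists: 2 → 4 → 10 → 0 → 2.

Yes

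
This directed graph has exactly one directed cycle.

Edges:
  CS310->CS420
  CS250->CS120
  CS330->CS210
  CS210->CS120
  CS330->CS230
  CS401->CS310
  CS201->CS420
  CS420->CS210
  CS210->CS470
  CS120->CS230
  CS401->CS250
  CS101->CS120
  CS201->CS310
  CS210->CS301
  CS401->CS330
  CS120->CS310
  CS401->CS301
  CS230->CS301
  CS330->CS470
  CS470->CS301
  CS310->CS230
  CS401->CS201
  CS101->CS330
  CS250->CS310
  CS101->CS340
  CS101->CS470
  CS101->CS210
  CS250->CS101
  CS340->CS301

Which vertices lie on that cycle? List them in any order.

DFS with gray/black marking from CS120:
CS120 gray
  CS310 gray
    CS420 gray
      CS210 gray
        CS301 gray
        CS301 black
        CS210→CS120: CS120 is gray → back edge
Back edge closes the cycle CS120 → CS310 → CS420 → CS210 → CS120; its vertices are {CS120, CS210, CS310, CS420}.

CS120, CS210, CS310, CS420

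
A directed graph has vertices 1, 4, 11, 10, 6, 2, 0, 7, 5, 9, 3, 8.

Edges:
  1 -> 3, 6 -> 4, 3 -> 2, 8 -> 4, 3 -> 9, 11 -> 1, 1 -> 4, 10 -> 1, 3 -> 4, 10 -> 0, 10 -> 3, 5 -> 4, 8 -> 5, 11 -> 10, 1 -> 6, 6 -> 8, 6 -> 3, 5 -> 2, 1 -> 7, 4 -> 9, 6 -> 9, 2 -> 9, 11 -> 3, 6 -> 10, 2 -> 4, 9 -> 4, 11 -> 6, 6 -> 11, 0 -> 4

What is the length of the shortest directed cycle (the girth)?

2

For each vertex v, BFS finds the shortest path from v back to v.
The shortest such closed walk is 6 → 11 → 6, length 2.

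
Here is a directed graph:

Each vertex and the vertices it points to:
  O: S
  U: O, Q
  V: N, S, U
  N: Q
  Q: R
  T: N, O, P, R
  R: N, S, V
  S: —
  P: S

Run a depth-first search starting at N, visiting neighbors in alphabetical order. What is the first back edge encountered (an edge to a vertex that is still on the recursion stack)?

R→N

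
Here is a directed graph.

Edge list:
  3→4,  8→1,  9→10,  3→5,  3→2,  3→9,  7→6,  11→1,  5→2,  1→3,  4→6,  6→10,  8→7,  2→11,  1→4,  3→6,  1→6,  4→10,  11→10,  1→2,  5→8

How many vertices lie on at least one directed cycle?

A vertex is on a directed cycle iff it belongs to a strongly connected component of size ≥ 2 (or has a self-loop).
The vertices on cycles are {1, 2, 3, 5, 8, 11} — 6 in total.

6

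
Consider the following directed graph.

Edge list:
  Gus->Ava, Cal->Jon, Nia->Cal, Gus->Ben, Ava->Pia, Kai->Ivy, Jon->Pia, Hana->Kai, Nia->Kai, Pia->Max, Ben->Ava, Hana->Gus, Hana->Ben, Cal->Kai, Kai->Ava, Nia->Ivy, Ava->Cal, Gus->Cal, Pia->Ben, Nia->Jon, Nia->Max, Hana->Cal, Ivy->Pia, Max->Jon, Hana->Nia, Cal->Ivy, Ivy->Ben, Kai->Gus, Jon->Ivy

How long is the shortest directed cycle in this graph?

3

For each vertex v, BFS finds the shortest path from v back to v.
The shortest such closed walk is Kai → Gus → Cal → Kai, length 3.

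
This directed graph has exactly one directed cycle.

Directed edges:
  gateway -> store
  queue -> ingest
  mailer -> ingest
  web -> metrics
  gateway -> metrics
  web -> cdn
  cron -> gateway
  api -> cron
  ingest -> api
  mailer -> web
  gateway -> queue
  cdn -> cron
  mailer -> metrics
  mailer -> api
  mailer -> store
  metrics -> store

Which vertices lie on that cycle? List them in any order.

DFS with gray/black marking from cron:
cron gray
  gateway gray
    metrics gray
      store gray
      store black
    metrics black
    gateway→store: store black — skip
    queue gray
      ingest gray
        api gray
          api→cron: cron is gray → back edge
Back edge closes the cycle cron → gateway → queue → ingest → api → cron; its vertices are {api, cron, queue, ingest, gateway}.

api, cron, queue, ingest, gateway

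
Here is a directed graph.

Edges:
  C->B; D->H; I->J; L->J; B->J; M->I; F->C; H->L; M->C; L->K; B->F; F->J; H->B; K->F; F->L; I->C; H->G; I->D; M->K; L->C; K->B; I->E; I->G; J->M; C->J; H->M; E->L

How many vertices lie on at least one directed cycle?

11

A vertex is on a directed cycle iff it belongs to a strongly connected component of size ≥ 2 (or has a self-loop).
The vertices on cycles are {B, C, D, E, F, H, I, J, K, L, M} — 11 in total.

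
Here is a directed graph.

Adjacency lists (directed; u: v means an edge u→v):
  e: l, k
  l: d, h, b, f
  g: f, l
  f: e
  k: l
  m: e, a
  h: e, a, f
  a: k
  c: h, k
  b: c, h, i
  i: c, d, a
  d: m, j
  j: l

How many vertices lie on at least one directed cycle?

12

A vertex is on a directed cycle iff it belongs to a strongly connected component of size ≥ 2 (or has a self-loop).
The vertices on cycles are {a, b, c, d, e, f, h, i, j, k, l, m} — 12 in total.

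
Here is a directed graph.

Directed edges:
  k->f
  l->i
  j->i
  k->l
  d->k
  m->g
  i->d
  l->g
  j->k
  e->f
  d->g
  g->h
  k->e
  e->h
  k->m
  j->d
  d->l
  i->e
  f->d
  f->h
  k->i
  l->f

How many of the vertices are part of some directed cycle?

A vertex is on a directed cycle iff it belongs to a strongly connected component of size ≥ 2 (or has a self-loop).
The vertices on cycles are {d, e, f, i, k, l} — 6 in total.

6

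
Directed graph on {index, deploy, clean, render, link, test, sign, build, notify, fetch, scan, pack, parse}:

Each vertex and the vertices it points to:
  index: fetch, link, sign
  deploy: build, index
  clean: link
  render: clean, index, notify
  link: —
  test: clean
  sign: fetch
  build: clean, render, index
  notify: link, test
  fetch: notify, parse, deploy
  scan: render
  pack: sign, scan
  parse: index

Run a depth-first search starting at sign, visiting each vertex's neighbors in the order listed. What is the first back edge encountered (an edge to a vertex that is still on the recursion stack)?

index→fetch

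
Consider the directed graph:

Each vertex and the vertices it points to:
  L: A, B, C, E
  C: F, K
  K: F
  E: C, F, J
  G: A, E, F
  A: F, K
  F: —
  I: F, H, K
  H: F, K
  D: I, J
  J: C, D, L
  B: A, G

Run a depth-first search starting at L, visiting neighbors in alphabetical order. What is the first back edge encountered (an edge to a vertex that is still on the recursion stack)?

D->J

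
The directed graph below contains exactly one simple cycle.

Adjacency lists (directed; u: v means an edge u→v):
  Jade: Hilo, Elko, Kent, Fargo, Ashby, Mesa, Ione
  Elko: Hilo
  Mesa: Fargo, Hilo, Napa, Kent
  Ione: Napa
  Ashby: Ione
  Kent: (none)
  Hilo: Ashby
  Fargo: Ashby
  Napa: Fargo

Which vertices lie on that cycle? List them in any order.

Ione, Napa, Ashby, Fargo

DFS with gray/black marking from Ione:
Ione gray
  Napa gray
    Fargo gray
      Ashby gray
        Ashby→Ione: Ione is gray → back edge
Back edge closes the cycle Ione → Napa → Fargo → Ashby → Ione; its vertices are {Ione, Napa, Ashby, Fargo}.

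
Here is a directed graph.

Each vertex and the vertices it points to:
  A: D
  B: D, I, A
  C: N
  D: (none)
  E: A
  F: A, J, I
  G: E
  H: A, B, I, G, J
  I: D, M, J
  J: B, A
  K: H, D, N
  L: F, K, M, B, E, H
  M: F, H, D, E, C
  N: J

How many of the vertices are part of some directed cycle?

8

A vertex is on a directed cycle iff it belongs to a strongly connected component of size ≥ 2 (or has a self-loop).
The vertices on cycles are {B, C, F, H, I, J, M, N} — 8 in total.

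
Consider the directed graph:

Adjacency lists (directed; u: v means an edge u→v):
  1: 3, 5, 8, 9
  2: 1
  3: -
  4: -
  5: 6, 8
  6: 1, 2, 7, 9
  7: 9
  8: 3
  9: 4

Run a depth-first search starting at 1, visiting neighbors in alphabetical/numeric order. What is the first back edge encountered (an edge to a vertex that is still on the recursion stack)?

DFS from 1 (visiting neighbors in alphabetical/numeric order); mark gray on enter, black on exit:
1 gray
  3 gray
  3 black
  5 gray
    6 gray
      6→1: 1 is gray → back edge
First back edge: 6 → 1.

6->1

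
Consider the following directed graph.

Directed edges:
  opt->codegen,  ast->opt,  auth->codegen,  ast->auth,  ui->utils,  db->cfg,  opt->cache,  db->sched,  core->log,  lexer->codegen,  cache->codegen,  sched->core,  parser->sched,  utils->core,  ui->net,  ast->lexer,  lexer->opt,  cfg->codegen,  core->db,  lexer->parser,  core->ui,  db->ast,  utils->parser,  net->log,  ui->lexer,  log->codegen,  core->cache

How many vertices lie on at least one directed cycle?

A vertex is on a directed cycle iff it belongs to a strongly connected component of size ≥ 2 (or has a self-loop).
The vertices on cycles are {db, ui, ast, core, lexer, sched, utils, parser} — 8 in total.

8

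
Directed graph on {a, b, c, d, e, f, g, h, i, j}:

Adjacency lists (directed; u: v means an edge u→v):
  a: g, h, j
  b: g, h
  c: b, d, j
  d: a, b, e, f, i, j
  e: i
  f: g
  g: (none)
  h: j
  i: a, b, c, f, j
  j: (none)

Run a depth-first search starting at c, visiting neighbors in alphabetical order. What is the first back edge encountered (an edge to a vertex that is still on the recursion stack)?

i->c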